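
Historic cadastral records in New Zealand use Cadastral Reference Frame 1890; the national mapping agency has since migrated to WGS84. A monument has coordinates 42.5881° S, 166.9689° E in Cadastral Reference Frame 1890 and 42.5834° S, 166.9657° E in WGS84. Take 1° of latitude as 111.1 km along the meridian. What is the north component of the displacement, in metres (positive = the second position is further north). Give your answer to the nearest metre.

ΔN = 522 m

Δφ = -42.5834° − -42.5881° = +0.0047°; Δλ = 166.9657° − 166.9689° = -0.0032°.
ΔN = Δφ × 111100 = 522.2 m; ΔE = Δλ × 111100 × cos(-42.5881°) = -0.0032 × 111100 × 0.736238 = -261.7 m.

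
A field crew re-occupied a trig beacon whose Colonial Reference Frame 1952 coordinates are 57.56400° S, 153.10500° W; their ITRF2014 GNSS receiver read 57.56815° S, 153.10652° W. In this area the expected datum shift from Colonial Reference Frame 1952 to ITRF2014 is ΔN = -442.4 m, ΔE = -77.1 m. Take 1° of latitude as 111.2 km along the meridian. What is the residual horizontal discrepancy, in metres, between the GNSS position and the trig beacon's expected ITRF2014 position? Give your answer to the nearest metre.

Observed coordinate differences: Δφ = -0.00415°, Δλ = -0.00152°.
Converting to metres (1° lat = 111200 m, cos φ = 0.536357): observed ΔN = -461.5 m, observed ΔE = -90.7 m.
Subtracting the expected shift leaves a residual of -461.5 − (-442.4) = -19.1 m north and -90.7 − (-77.1) = -13.6 m east.
Residual distance = √((-19.1)² + (-13.6)²) = 23.4 m.

23 m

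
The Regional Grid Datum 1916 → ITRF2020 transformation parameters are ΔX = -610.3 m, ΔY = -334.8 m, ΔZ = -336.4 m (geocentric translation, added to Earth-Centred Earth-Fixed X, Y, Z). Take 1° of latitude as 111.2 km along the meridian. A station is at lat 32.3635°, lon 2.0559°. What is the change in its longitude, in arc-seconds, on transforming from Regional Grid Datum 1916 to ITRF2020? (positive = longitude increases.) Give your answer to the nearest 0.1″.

Δλ = -12.0″

sin φ = 0.535289, cos φ = 0.844669, sin λ = 0.035875, cos λ = 0.999356.
East component: ΔE = −sin λ·ΔX + cos λ·ΔY = −(0.035875)(-610.3) + (0.999356)(-334.8) = -312.69 m.
1° of latitude spans 111200 m; at latitude φ, 1° of longitude spans that × cos φ = 93927.2 m, so Δλ = -312.69 / 93927.2 × 3600 = -11.985″.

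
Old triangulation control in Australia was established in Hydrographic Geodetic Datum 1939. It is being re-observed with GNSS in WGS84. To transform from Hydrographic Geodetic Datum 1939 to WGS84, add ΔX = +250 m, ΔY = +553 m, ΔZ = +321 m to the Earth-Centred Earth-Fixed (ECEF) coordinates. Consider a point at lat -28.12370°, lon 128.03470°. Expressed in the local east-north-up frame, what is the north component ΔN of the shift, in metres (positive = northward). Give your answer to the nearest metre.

The local north axis is (−sin φ cos λ, −sin φ sin λ, cos φ), giving ΔN = -72.608 + 205.315 + 283.100 = 415.81 m.

ΔN = 416 m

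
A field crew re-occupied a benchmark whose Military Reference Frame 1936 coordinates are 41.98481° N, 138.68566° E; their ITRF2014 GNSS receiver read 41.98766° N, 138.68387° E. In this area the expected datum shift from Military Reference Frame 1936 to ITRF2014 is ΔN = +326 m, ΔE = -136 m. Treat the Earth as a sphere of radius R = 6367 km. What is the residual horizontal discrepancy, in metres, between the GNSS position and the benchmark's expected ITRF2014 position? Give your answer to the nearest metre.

15 m

Observed coordinate differences: Δφ = +0.00285°, Δλ = -0.00179°.
Converting to metres (1° lat = 111125 m, cos φ = 0.743322): observed ΔN = 316.7 m, observed ΔE = -147.9 m.
Subtracting the expected shift leaves a residual of 316.7 − (326) = -9.3 m north and -147.9 − (-136) = -11.9 m east.
Residual distance = √((-9.3)² + (-11.9)²) = 15.1 m.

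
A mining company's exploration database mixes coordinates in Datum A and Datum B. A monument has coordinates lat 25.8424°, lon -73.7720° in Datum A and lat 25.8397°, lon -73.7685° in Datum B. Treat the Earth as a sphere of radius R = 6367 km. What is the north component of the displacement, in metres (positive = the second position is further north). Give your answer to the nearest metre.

Δφ = 25.8397° − 25.8424° = -0.0027°; Δλ = -73.7685° − -73.7720° = +0.0035°.
1° along a meridian = πR/180 = 111125 m.
ΔN = Δφ × 111125 = -300.0 m; ΔE = Δλ × 111125 × cos(25.8424°) = +0.0035 × 111125 × 0.899996 = 350.0 m.

ΔN = -300 m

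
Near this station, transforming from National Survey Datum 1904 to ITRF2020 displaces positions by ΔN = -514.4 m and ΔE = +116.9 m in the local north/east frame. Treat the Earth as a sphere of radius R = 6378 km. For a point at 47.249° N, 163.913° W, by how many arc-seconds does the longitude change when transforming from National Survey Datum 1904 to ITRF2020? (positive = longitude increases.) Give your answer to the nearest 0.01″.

At latitude 47.249°, cos φ = 0.678814.
One radian of longitude at latitude φ spans R cos φ, so Δλ = ΔE / (R cos φ) = 116.9 / (6378000 × 0.678814) = 2.7001e-05 rad = 5.569″.

Δλ = 5.57″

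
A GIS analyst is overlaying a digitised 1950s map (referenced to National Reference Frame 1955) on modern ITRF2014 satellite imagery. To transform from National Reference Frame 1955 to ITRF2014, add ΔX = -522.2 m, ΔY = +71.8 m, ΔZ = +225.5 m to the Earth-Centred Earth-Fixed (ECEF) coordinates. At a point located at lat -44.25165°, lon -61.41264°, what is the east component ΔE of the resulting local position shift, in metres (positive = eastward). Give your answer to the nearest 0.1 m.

ΔE = -424.2 m

The local east axis at (φ, λ) is (−sin λ, cos λ, 0), so ΔE = −sin(-61.41264°)·(-522.2) + cos(-61.41264°)·71.8 = -424.18 m.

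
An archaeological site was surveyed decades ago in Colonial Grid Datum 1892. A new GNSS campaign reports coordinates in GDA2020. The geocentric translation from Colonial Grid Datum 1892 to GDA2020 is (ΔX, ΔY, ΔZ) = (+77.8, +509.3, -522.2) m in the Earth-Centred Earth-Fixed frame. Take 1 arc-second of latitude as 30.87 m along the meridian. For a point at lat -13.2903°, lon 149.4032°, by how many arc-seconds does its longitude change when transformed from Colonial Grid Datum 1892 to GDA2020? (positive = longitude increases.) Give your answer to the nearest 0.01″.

sin φ = -0.229885, cos φ = 0.973218, sin λ = 0.508993, cos λ = -0.860770.
East component: ΔE = −sin λ·ΔX + cos λ·ΔY = −(0.508993)(77.8) + (-0.860770)(509.3) = -477.99 m.
1° of latitude spans 3600 × 30.87 = 111132 m; at latitude φ, 1° of longitude spans that × cos φ = 108155.6 m, so Δλ = -477.99 / 108155.6 × 3600 = -15.910″.

Δλ = -15.91″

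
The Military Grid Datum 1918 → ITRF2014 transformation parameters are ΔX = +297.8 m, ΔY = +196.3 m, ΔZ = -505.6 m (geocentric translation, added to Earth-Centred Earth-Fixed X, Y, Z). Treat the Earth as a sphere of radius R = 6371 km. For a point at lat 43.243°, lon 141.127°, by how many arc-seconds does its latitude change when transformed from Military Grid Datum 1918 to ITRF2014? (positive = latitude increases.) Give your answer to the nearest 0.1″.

Δφ = -9.5″

sin φ = 0.685094, cos φ = 0.728455, sin λ = 0.627596, cos λ = -0.778539.
North component: ΔN = −sin φ cos λ·ΔX − sin φ sin λ·ΔY + cos φ·ΔZ = −(0.685094)(-0.778539)(297.8) − (0.685094)(0.627596)(196.3) + (0.728455)(-505.6) = -293.87 m.
1° of latitude spans πR/180 = 111195 m, so Δφ = -293.87 / 111195 × 3600 = -9.514″.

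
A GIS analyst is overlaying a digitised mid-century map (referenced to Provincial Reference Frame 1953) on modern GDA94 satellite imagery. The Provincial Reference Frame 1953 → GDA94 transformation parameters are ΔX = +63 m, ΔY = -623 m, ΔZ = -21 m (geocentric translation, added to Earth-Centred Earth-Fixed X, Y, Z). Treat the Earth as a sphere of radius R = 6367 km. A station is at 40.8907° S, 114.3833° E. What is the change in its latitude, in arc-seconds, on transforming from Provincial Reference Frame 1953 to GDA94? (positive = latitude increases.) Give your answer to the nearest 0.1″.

sin φ = -0.654618, cos φ = 0.755960, sin λ = 0.910804, cos λ = -0.412839.
North component: ΔN = −sin φ cos λ·ΔX − sin φ sin λ·ΔY + cos φ·ΔZ = −(-0.654618)(-0.412839)(63) − (-0.654618)(0.910804)(-623) + (0.755960)(-21) = -404.35 m.
1° of latitude spans πR/180 = 111125 m, so Δφ = -404.35 / 111125 × 3600 = -13.099″.

Δφ = -13.1″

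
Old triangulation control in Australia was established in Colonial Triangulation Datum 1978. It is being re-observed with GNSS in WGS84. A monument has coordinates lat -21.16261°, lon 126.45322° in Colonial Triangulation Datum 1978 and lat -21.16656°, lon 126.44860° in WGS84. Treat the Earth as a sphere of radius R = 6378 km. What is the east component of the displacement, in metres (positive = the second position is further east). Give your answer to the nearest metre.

ΔE = -480 m

Δφ = -21.16656° − -21.16261° = -0.00395°; Δλ = 126.44860° − 126.45322° = -0.00462°.
1° along a meridian = πR/180 = 111317 m.
ΔN = Δφ × 111317 = -439.7 m; ΔE = Δλ × 111317 × cos(-21.16261°) = -0.00462 × 111317 × 0.932560 = -479.6 m.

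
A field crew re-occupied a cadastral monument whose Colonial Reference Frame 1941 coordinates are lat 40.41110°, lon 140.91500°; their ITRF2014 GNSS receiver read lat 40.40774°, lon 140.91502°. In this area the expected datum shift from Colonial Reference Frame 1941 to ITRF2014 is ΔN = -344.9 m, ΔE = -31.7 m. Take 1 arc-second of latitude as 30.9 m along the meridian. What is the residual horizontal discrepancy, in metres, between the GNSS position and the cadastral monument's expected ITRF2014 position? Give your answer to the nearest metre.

Observed coordinate differences: Δφ = -0.00336°, Δλ = +0.00002°.
Converting to metres (1° lat = 111240 m, cos φ = 0.761413): observed ΔN = -373.8 m, observed ΔE = 1.7 m.
Subtracting the expected shift leaves a residual of -373.8 − (-344.9) = -28.9 m north and 1.7 − (-31.7) = 33.4 m east.
Residual distance = √((-28.9)² + 33.4²) = 44.1 m.

44 m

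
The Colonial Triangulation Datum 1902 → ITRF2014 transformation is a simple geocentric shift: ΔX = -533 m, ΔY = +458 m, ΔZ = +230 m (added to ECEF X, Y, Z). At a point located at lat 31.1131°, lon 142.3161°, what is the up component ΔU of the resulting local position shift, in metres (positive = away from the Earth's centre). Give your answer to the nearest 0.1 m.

At φ = 31.1131°, λ = 142.3161°: sin φ = 0.516729, cos φ = 0.856149, sin λ = 0.611305, cos λ = -0.791395.
ΔU = cos φ cos λ·ΔX + cos φ sin λ·ΔY + sin φ·ΔZ = (0.856149)(-0.791395)(-533) + (0.856149)(0.611305)(458) + (0.516729)(230) = 719.69 m.

ΔU = 719.7 m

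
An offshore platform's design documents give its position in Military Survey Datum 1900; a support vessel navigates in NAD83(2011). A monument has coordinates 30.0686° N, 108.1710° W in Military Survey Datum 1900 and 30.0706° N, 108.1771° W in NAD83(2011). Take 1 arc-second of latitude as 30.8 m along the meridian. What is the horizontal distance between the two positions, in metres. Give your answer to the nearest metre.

Δφ = 30.0706° − 30.0686° = +0.0020°; Δλ = -108.1771° − -108.1710° = -0.0061°.
1° of latitude = 3600 × 30.80 = 110880 m.
ΔN = Δφ × 110880 = 221.8 m; ΔE = Δλ × 110880 × cos(30.0686°) = -0.0061 × 110880 × 0.865426 = -585.3 m.
Distance = √(ΔE² + ΔN²) = √((-585.3)² + 221.8²) = 625.9 m.

626 m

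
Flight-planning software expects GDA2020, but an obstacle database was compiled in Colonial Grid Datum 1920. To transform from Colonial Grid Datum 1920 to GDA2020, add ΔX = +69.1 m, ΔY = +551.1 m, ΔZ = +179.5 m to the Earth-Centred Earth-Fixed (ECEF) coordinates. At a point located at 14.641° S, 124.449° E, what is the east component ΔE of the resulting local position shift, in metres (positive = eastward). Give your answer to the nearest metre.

At φ = -14.641°, λ = 124.449°: sin φ = -0.252762, cos φ = 0.967529, sin λ = 0.824630, cos λ = -0.565672.
ΔE = −sin λ·ΔX + cos λ·ΔY = −(0.824630)·(69.1) + (-0.565672)·(551.1) = -368.72 m.

ΔE = -369 m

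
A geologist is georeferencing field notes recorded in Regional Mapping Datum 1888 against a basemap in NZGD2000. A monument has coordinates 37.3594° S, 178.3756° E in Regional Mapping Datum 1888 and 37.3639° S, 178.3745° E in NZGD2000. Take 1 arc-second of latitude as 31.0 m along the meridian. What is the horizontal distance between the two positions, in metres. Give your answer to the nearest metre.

Δφ = -37.3639° − -37.3594° = -0.0045°; Δλ = 178.3745° − 178.3756° = -0.0011°.
1° of latitude = 3600 × 31.00 = 111600 m.
ΔN = Δφ × 111600 = -502.2 m; ΔE = Δλ × 111600 × cos(-37.3594°) = -0.0011 × 111600 × 0.794845 = -97.6 m.
Distance = √(ΔE² + ΔN²) = √((-97.6)² + (-502.2)²) = 511.6 m.

512 m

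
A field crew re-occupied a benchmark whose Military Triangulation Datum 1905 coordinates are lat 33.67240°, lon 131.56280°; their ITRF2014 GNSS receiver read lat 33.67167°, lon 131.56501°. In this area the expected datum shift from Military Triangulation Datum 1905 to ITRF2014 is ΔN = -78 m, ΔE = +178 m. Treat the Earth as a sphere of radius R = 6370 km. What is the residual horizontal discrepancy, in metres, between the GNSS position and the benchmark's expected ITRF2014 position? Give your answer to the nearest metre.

27 m

Observed coordinate differences: Δφ = -0.00073°, Δλ = +0.00221°.
Converting to metres (1° lat = 111177 m, cos φ = 0.832221): observed ΔN = -81.2 m, observed ΔE = 204.5 m.
Subtracting the expected shift leaves a residual of -81.2 − (-78) = -3.2 m north and 204.5 − (178) = 26.5 m east.
Residual distance = √((-3.2)² + 26.5²) = 26.7 m.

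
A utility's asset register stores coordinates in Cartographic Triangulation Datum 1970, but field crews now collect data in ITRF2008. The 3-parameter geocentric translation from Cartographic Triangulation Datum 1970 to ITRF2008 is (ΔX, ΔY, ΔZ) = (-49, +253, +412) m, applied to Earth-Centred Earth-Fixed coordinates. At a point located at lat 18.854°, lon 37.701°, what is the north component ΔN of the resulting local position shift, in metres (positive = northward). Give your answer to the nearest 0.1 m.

At φ = 18.854°, λ = 37.701°: sin φ = 0.323158, cos φ = 0.946345, sin λ = 0.611541, cos λ = 0.791213.
ΔN = −sin φ cos λ·ΔX − sin φ sin λ·ΔY + cos φ·ΔZ = −(0.323158)(0.791213)(-49) − (0.323158)(0.611541)(253) + (0.946345)(412) = 352.42 m.

ΔN = 352.4 m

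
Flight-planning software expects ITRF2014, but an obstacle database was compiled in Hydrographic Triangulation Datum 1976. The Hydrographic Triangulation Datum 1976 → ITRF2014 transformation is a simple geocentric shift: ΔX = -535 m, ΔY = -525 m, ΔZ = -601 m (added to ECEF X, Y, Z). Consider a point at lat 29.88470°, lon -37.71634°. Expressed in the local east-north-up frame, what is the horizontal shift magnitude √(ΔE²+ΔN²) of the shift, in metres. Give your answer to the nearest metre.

879 m

At φ = 29.88470°, λ = -37.71634°: sin φ = 0.498256, cos φ = 0.867030, sin λ = -0.611753, cos λ = 0.791049.
ΔE = −sin λ·ΔX + cos λ·ΔY = −(-0.611753)·(-535) + (0.791049)·(-525) = -742.59 m.
ΔN = −sin φ cos λ·ΔX − sin φ sin λ·ΔY + cos φ·ΔZ = −(0.498256)(0.791049)(-535) − (0.498256)(-0.611753)(-525) + (0.867030)(-601) = -470.24 m.
Horizontal magnitude = √(ΔE² + ΔN²) = √((-742.59)² + (-470.24)²) = 878.96 m.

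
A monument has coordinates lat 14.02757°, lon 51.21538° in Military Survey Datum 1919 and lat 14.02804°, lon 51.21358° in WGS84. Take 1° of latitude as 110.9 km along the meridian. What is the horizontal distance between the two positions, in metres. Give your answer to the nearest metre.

201 m

Δφ = 14.02804° − 14.02757° = +0.00047°; Δλ = 51.21358° − 51.21538° = -0.00180°.
ΔN = Δφ × 110900 = 52.1 m; ΔE = Δλ × 110900 × cos(14.02757°) = -0.00180 × 110900 × 0.970179 = -193.7 m.
Distance = √(ΔE² + ΔN²) = √((-193.7)² + 52.1²) = 200.6 m.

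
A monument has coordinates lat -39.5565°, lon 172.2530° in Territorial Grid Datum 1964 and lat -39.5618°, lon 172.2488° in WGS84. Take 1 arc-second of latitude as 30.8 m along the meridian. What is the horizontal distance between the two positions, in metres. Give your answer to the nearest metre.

Δφ = -39.5618° − -39.5565° = -0.0053°; Δλ = 172.2488° − 172.2530° = -0.0042°.
1° of latitude = 3600 × 30.80 = 110880 m.
ΔN = Δφ × 110880 = -587.7 m; ΔE = Δλ × 110880 × cos(-39.5565°) = -0.0042 × 110880 × 0.770997 = -359.1 m.
Distance = √(ΔE² + ΔN²) = √((-359.1)² + (-587.7)²) = 688.7 m.

689 m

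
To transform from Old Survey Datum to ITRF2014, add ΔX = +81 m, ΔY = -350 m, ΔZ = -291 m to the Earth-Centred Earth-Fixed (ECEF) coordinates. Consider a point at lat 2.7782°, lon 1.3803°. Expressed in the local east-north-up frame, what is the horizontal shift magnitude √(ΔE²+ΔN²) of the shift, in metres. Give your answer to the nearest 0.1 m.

At φ = 2.7782°, λ = 1.3803°: sin φ = 0.048470, cos φ = 0.998825, sin λ = 0.024088, cos λ = 0.999710.
ΔE = −sin λ·ΔX + cos λ·ΔY = −(0.024088)·(81) + (0.999710)·(-350) = -351.85 m.
ΔN = −sin φ cos λ·ΔX − sin φ sin λ·ΔY + cos φ·ΔZ = −(0.048470)(0.999710)(81) − (0.048470)(0.024088)(-350) + (0.998825)(-291) = -294.17 m.
Horizontal magnitude = √(ΔE² + ΔN²) = √((-351.85)² + (-294.17)²) = 458.62 m.

458.6 m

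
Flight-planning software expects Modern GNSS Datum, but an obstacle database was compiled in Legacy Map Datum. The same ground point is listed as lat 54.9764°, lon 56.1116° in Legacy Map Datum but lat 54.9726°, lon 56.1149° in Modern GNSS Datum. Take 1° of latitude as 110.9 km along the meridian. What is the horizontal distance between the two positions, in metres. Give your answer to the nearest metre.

471 m

Δφ = 54.9726° − 54.9764° = -0.0038°; Δλ = 56.1149° − 56.1116° = +0.0033°.
ΔN = Δφ × 110900 = -421.4 m; ΔE = Δλ × 110900 × cos(54.9764°) = +0.0033 × 110900 × 0.573914 = 210.0 m.
Distance = √(ΔE² + ΔN²) = √(210.0² + (-421.4)²) = 470.9 m.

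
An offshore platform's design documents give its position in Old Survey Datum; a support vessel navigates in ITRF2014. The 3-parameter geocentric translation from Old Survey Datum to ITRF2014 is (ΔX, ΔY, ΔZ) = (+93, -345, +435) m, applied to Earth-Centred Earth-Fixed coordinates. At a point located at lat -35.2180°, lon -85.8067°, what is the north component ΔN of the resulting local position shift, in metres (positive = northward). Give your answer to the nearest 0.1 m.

The local north axis is (−sin φ cos λ, −sin φ sin λ, cos φ), giving ΔN = 3.922 + 198.425 + 355.379 = 557.73 m.

ΔN = 557.7 m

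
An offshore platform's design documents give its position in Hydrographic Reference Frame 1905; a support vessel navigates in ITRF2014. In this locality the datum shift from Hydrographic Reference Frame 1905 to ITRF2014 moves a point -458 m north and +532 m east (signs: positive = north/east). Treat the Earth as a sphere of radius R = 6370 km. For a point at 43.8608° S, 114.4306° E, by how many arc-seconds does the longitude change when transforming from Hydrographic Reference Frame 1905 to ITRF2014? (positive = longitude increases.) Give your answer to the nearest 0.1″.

Δλ = 23.9″

At latitude -43.8608°, cos φ = 0.721025.
One radian of longitude at latitude φ spans R cos φ, so Δλ = ΔE / (R cos φ) = 532.0 / (6370000 × 0.721025) = 1.1583e-04 rad = 23.892″.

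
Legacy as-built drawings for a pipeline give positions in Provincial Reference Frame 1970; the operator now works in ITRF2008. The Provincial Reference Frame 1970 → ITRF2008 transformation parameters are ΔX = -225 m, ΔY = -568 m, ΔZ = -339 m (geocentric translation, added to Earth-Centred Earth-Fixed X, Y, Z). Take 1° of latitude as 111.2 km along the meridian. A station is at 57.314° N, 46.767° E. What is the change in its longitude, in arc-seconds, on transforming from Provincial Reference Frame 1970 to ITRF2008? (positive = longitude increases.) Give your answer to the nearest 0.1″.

sin φ = 0.841643, cos φ = 0.540035, sin λ = 0.728574, cos λ = 0.684967.
East component: ΔE = −sin λ·ΔX + cos λ·ΔY = −(0.728574)(-225) + (0.684967)(-568) = -225.13 m.
1° of latitude spans 111200 m; at latitude φ, 1° of longitude spans that × cos φ = 60051.9 m, so Δλ = -225.13 / 60051.9 × 3600 = -13.496″.

Δλ = -13.5″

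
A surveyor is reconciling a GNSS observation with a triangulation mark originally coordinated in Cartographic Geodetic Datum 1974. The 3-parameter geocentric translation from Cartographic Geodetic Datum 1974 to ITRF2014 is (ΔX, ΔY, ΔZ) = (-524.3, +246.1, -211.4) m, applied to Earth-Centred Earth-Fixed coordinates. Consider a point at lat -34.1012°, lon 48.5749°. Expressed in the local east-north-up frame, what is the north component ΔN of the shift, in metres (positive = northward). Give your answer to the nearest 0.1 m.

ΔN = -266.1 m

At φ = -34.1012°, λ = 48.5749°: sin φ = -0.560656, cos φ = 0.828049, sin λ = 0.749821, cos λ = 0.661640.
ΔN = −sin φ cos λ·ΔX − sin φ sin λ·ΔY + cos φ·ΔZ = −(-0.560656)(0.661640)(-524.3) − (-0.560656)(0.749821)(246.1) + (0.828049)(-211.4) = -266.08 m.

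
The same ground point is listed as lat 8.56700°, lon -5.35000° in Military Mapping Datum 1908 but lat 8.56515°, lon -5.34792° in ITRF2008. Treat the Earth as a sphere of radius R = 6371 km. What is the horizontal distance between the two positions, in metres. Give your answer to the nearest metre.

308 m

Δφ = 8.56515° − 8.56700° = -0.00185°; Δλ = -5.34792° − -5.35000° = +0.00208°.
1° along a meridian = πR/180 = 111195 m.
ΔN = Δφ × 111195 = -205.7 m; ΔE = Δλ × 111195 × cos(8.56700°) = +0.00208 × 111195 × 0.988842 = 228.7 m.
Distance = √(ΔE² + ΔN²) = √(228.7² + (-205.7)²) = 307.6 m.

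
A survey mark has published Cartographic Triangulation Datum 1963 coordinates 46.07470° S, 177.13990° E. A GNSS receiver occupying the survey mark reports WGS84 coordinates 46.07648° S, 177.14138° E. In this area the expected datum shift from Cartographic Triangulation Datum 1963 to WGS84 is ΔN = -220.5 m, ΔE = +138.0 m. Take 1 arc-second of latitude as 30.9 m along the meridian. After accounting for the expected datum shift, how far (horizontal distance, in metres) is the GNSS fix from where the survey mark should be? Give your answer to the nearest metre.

Observed coordinate differences: Δφ = -0.00178°, Δλ = +0.00148°.
Converting to metres (1° lat = 111240 m, cos φ = 0.693720): observed ΔN = -198.0 m, observed ΔE = 114.2 m.
Subtracting the expected shift leaves a residual of -198.0 − (-220.5) = 22.5 m north and 114.2 − (138.0) = -23.8 m east.
Residual distance = √(22.5² + (-23.8)²) = 32.7 m.

33 m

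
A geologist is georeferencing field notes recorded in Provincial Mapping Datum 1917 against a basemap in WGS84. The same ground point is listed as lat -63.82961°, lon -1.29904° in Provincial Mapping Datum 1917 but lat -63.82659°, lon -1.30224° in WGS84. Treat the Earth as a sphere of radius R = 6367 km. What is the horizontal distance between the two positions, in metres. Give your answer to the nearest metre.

370 m

Δφ = -63.82659° − -63.82961° = +0.00302°; Δλ = -1.30224° − -1.29904° = -0.00320°.
1° along a meridian = πR/180 = 111125 m.
ΔN = Δφ × 111125 = 335.6 m; ΔE = Δλ × 111125 × cos(-63.82961°) = -0.00320 × 111125 × 0.441042 = -156.8 m.
Distance = √(ΔE² + ΔN²) = √((-156.8)² + 335.6²) = 370.4 m.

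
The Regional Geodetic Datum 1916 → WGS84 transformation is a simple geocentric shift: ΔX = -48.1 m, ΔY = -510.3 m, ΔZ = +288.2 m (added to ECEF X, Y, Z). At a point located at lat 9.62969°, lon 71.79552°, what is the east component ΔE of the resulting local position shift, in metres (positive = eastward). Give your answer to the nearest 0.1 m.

ΔE = -113.7 m

The local east axis at (φ, λ) is (−sin λ, cos λ, 0), so ΔE = −sin(71.79552°)·(-48.1) + cos(71.79552°)·(-510.3) = -113.73 m.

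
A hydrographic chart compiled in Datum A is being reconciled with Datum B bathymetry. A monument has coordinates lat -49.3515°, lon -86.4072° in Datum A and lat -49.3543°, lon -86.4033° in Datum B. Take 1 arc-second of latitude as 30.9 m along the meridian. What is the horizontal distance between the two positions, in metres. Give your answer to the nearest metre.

421 m

Δφ = -49.3543° − -49.3515° = -0.0028°; Δλ = -86.4033° − -86.4072° = +0.0039°.
1° of latitude = 3600 × 30.90 = 111240 m.
ΔN = Δφ × 111240 = -311.5 m; ΔE = Δλ × 111240 × cos(-49.3515°) = +0.0039 × 111240 × 0.651417 = 282.6 m.
Distance = √(ΔE² + ΔN²) = √(282.6² + (-311.5)²) = 420.6 m.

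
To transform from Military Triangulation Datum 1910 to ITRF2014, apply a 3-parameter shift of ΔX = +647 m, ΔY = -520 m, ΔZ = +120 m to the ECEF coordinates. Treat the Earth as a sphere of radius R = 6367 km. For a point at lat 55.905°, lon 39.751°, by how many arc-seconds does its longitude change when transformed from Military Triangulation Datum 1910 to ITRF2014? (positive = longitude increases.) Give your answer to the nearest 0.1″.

Δλ = -47.0″

sin φ = 0.828109, cos φ = 0.560567, sin λ = 0.639452, cos λ = 0.768831.
East component: ΔE = −sin λ·ΔX + cos λ·ΔY = −(0.639452)(647) + (0.768831)(-520) = -813.52 m.
1° of latitude spans πR/180 = 111125 m; at latitude φ, 1° of longitude spans that × cos φ = 62293.0 m, so Δλ = -813.52 / 62293.0 × 3600 = -47.014″.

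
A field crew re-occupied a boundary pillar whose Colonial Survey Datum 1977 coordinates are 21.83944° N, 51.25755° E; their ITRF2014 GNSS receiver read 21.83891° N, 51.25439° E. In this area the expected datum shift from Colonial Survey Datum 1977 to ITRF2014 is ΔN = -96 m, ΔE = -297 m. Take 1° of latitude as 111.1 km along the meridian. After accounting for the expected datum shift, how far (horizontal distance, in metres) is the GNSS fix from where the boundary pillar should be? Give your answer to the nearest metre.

Observed coordinate differences: Δφ = -0.00053°, Δλ = -0.00316°.
Converting to metres (1° lat = 111100 m, cos φ = 0.928230): observed ΔN = -58.9 m, observed ΔE = -325.9 m.
Subtracting the expected shift leaves a residual of -58.9 − (-96) = 37.1 m north and -325.9 − (-297) = -28.9 m east.
Residual distance = √(37.1² + (-28.9)²) = 47.0 m.

47 m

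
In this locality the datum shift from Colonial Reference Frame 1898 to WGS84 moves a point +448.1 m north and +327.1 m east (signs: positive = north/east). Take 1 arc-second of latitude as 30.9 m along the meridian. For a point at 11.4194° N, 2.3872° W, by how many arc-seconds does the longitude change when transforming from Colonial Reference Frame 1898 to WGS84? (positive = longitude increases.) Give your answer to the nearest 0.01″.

Δλ = 10.80″

At latitude 11.4194°, cos φ = 0.980204.
1″ of longitude at this latitude = 30.90 × cos φ = 30.2883 m, so Δλ = 327.1 / 30.2883 = 10.800″.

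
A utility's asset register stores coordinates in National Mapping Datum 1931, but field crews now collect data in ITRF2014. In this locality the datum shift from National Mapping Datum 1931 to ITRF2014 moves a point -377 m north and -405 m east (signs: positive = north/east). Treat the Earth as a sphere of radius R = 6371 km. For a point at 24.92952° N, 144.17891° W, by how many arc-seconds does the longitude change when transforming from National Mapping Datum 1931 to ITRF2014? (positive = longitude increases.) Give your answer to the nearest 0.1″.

Δλ = -14.5″

At latitude 24.92952°, cos φ = 0.906827.
One radian of longitude at latitude φ spans R cos φ, so Δλ = ΔE / (R cos φ) = -405.0 / (6371000 × 0.906827) = -7.0101e-05 rad = -14.459″.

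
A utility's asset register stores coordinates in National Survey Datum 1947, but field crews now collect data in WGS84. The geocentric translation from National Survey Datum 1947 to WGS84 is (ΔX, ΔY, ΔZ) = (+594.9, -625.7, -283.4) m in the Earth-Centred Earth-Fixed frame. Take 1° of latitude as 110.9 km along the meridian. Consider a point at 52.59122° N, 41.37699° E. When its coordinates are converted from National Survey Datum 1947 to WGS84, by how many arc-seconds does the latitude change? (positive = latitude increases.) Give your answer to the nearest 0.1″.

sin φ = 0.794322, cos φ = 0.607498, sin λ = 0.661011, cos λ = 0.750377.
North component: ΔN = −sin φ cos λ·ΔX − sin φ sin λ·ΔY + cos φ·ΔZ = −(0.794322)(0.750377)(594.9) − (0.794322)(0.661011)(-625.7) + (0.607498)(-283.4) = -198.22 m.
1° of latitude spans 110900 m, so Δφ = -198.22 / 110900 × 3600 = -6.435″.

Δφ = -6.4″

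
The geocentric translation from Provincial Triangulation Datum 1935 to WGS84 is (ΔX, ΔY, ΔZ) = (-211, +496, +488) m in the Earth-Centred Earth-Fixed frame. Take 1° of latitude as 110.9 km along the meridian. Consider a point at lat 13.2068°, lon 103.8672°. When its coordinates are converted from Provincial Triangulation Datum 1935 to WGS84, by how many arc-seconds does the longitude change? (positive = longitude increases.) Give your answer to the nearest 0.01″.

sin φ = 0.228466, cos φ = 0.973552, sin λ = 0.970854, cos λ = -0.239672.
East component: ΔE = −sin λ·ΔX + cos λ·ΔY = −(0.970854)(-211) + (-0.239672)(496) = 85.97 m.
1° of latitude spans 110900 m; at latitude φ, 1° of longitude spans that × cos φ = 107966.9 m, so Δλ = 85.97 / 107966.9 × 3600 = 2.867″.

Δλ = 2.87″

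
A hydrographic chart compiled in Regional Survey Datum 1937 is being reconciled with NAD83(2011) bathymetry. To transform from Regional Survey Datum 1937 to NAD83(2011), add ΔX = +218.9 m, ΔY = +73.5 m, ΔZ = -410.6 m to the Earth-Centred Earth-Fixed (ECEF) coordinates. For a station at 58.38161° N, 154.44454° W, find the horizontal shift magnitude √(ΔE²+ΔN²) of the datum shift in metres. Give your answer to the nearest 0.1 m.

34.6 m

At φ = 58.38161°, λ = -154.44454°: sin φ = 0.851559, cos φ = 0.524259, sin λ = -0.431385, cos λ = -0.902168.
ΔE = −sin λ·ΔX + cos λ·ΔY = −(-0.431385)·(218.9) + (-0.902168)·(73.5) = 28.12 m.
ΔN = −sin φ cos λ·ΔX − sin φ sin λ·ΔY + cos φ·ΔZ = −(0.851559)(-0.902168)(218.9) − (0.851559)(-0.431385)(73.5) + (0.524259)(-410.6) = -20.09 m.
Horizontal magnitude = √(ΔE² + ΔN²) = √(28.12² + (-20.09)²) = 34.56 m.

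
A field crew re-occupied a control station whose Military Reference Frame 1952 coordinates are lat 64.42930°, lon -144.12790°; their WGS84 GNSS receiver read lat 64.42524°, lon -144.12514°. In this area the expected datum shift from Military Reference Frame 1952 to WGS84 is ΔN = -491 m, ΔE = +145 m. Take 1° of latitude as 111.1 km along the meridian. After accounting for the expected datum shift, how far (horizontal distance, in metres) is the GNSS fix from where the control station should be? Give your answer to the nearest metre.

42 m

Observed coordinate differences: Δφ = -0.00406°, Δλ = +0.00276°.
Converting to metres (1° lat = 111100 m, cos φ = 0.431625): observed ΔN = -451.1 m, observed ΔE = 132.4 m.
Subtracting the expected shift leaves a residual of -451.1 − (-491) = 39.9 m north and 132.4 − (145) = -12.6 m east.
Residual distance = √(39.9² + (-12.6)²) = 41.9 m.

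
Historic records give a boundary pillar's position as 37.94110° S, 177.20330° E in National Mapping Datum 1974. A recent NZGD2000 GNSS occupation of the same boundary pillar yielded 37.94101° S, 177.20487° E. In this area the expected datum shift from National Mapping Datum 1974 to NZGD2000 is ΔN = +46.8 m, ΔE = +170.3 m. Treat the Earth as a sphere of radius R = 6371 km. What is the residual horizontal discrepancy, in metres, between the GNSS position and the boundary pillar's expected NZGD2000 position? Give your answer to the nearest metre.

49 m

Observed coordinate differences: Δφ = +0.00009°, Δλ = +0.00157°.
Converting to metres (1° lat = 111195 m, cos φ = 0.788643): observed ΔN = 10.0 m, observed ΔE = 137.7 m.
Subtracting the expected shift leaves a residual of 10.0 − (46.8) = -36.8 m north and 137.7 − (170.3) = -32.6 m east.
Residual distance = √((-36.8)² + (-32.6)²) = 49.2 m.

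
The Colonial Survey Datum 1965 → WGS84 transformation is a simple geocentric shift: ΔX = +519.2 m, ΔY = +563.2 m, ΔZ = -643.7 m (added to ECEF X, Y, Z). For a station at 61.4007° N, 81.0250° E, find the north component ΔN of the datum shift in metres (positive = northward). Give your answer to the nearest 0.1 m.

The local north axis is (−sin φ cos λ, −sin φ sin λ, cos φ), giving ΔN = -71.114 − 488.429 − 308.127 = -867.67 m.

ΔN = -867.7 m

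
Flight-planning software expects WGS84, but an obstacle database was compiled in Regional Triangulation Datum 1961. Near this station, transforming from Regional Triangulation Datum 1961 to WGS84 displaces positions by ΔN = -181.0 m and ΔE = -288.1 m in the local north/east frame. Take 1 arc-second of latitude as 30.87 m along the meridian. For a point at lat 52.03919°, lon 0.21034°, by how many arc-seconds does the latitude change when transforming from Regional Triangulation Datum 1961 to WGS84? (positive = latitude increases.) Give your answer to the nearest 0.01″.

Δφ = -5.86″

1″ of latitude = 30.87 m, so Δφ = -181.0 / 30.87 = -5.863″.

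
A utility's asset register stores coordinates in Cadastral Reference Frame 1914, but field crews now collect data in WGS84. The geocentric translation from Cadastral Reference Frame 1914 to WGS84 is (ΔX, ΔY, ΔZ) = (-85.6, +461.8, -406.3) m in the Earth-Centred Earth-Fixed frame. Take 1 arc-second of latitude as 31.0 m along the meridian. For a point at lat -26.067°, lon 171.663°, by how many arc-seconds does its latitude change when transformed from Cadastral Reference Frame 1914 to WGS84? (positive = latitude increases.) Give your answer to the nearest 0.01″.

Δφ = -9.62″

sin φ = -0.439422, cos φ = 0.898281, sin λ = 0.144995, cos λ = -0.989432.
North component: ΔN = −sin φ cos λ·ΔX − sin φ sin λ·ΔY + cos φ·ΔZ = −(-0.439422)(-0.989432)(-85.6) − (-0.439422)(0.144995)(461.8) + (0.898281)(-406.3) = -298.33 m.
1° of latitude spans 3600 × 31.00 = 111600 m, so Δφ = -298.33 / 111600 × 3600 = -9.624″.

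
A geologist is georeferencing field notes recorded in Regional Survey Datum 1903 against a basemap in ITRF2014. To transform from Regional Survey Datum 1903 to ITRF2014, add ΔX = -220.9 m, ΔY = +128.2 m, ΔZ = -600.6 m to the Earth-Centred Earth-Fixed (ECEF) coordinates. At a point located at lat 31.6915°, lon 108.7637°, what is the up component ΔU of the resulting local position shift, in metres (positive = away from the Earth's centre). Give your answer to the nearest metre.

At φ = 31.6915°, λ = 108.7637°: sin φ = 0.525345, cos φ = 0.850889, sin λ = 0.946853, cos λ = -0.321666.
ΔU = cos φ cos λ·ΔX + cos φ sin λ·ΔY + sin φ·ΔZ = (0.850889)(-0.321666)(-220.9) + (0.850889)(0.946853)(128.2) + (0.525345)(-600.6) = -151.78 m.

ΔU = -152 m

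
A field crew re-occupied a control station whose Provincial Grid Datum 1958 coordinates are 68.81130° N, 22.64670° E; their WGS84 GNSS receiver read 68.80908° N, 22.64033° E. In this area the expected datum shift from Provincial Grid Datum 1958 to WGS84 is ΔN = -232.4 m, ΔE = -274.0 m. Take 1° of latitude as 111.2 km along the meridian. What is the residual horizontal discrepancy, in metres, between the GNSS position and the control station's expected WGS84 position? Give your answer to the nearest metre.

23 m

Observed coordinate differences: Δφ = -0.00222°, Δλ = -0.00637°.
Converting to metres (1° lat = 111200 m, cos φ = 0.361441): observed ΔN = -246.9 m, observed ΔE = -256.0 m.
Subtracting the expected shift leaves a residual of -246.9 − (-232.4) = -14.5 m north and -256.0 − (-274.0) = 18.0 m east.
Residual distance = √((-14.5)² + 18.0²) = 23.1 m.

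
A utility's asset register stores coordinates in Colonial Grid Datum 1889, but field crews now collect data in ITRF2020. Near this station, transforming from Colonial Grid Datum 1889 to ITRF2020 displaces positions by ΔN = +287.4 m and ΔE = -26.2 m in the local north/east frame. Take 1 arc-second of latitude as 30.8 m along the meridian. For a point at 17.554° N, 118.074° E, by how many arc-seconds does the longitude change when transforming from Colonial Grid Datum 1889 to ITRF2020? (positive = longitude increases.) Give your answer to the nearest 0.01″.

Δλ = -0.89″

At latitude 17.554°, cos φ = 0.953433.
1″ of longitude at this latitude = 30.80 × cos φ = 29.3657 m, so Δλ = -26.2 / 29.3657 = -0.892″.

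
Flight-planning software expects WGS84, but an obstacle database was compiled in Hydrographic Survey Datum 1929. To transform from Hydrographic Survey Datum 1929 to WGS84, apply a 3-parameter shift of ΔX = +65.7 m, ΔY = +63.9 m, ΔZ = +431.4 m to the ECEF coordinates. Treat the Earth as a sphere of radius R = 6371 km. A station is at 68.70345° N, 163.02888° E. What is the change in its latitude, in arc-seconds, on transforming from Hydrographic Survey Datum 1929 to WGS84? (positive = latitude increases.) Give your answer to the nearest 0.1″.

sin φ = 0.931713, cos φ = 0.363195, sin λ = 0.291890, cos λ = -0.956452.
North component: ΔN = −sin φ cos λ·ΔX − sin φ sin λ·ΔY + cos φ·ΔZ = −(0.931713)(-0.956452)(65.7) − (0.931713)(0.291890)(63.9) + (0.363195)(431.4) = 197.85 m.
1° of latitude spans πR/180 = 111195 m, so Δφ = 197.85 / 111195 × 3600 = 6.406″.

Δφ = 6.4″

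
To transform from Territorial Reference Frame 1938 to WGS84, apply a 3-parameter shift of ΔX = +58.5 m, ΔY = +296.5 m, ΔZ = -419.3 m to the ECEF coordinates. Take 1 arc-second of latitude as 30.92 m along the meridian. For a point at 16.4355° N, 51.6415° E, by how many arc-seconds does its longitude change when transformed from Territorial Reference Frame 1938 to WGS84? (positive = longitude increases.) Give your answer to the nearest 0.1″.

Δλ = 4.7″

sin φ = 0.282936, cos φ = 0.959139, sin λ = 0.784143, cos λ = 0.620580.
East component: ΔE = −sin λ·ΔX + cos λ·ΔY = −(0.784143)(58.5) + (0.620580)(296.5) = 138.13 m.
1° of latitude spans 3600 × 30.92 = 111312 m; at latitude φ, 1° of longitude spans that × cos φ = 106763.7 m, so Δλ = 138.13 / 106763.7 × 3600 = 4.658″.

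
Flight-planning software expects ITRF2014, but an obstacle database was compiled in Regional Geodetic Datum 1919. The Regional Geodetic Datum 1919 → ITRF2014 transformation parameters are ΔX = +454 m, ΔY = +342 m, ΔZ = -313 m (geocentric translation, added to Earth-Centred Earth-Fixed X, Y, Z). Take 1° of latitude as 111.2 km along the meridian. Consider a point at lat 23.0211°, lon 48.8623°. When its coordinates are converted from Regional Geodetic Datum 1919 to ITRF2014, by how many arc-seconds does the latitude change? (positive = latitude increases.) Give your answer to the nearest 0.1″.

Δφ = -16.4″

sin φ = 0.391070, cos φ = 0.920361, sin λ = 0.753131, cos λ = 0.657871.
North component: ΔN = −sin φ cos λ·ΔX − sin φ sin λ·ΔY + cos φ·ΔZ = −(0.391070)(0.657871)(454) − (0.391070)(0.753131)(342) + (0.920361)(-313) = -505.60 m.
1° of latitude spans 111200 m, so Δφ = -505.60 / 111200 × 3600 = -16.368″.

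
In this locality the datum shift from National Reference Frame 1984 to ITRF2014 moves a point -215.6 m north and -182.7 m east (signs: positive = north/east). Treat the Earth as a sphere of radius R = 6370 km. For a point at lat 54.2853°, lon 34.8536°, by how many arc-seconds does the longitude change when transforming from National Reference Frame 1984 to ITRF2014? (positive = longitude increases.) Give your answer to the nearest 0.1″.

At latitude 54.2853°, cos φ = 0.583750.
One radian of longitude at latitude φ spans R cos φ, so Δλ = ΔE / (R cos φ) = -182.7 / (6370000 × 0.583750) = -4.9133e-05 rad = -10.134″.

Δλ = -10.1″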